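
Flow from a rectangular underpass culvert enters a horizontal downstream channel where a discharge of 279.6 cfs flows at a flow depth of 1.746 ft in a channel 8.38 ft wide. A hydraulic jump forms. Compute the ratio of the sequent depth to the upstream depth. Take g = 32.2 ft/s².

q = Q/b = 279.6/8.38 = 33.37 ft²/s; V₁ = q/y₁ = 19.11 ft/s. Fr₁ = V₁/√(g·y₁) = 2.549.
From the momentum equation for a rectangular channel, y₂/y₁ = ½[√(1 + 8Fr₁²) − 1] = ½[√52.962 − 1] = 3.139.

y₂/y₁ = 3.139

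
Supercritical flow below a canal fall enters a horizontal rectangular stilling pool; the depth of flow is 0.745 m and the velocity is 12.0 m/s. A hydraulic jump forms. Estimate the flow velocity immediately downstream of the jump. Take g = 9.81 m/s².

Fr₁ = V₁/√(g·y₁) = 12.0/√(9.81×0.745) = 4.44.
Bélanger equation: y₂/y₁ = ½[√(1 + 8Fr₁²) − 1] = ½[√158.6 − 1] = 5.80.
y₂ = 5.80 × 0.745 = 4.32 m.
q = V₁·y₁ = 12.0 × 0.745 = 8.94 m²/s.
V₂ = q/y₂ = 8.94/4.32 = 2.07 m/s.

V₂ = 2.07 m/s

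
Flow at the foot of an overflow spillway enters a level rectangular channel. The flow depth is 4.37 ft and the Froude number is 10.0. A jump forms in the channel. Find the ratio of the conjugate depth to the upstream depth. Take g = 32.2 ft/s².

Fr₁ = 10.0 (given).
By Bélanger, y₂/y₁ = ½[√(1 + 8Fr₁²) − 1] = ½[√801.0 − 1] = 13.7.

y₂/y₁ = 13.7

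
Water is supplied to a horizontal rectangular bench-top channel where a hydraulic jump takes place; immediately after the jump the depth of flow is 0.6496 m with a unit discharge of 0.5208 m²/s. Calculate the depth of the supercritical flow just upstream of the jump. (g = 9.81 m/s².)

V₂ = q/y₂ = 0.5208/0.6496 = 0.8017 m/s; Fr₂ = V₂/√(g·y₂) = 0.3176.
From the momentum equation (using Fr₂), y₁/y₂ = ½[√(1 + 8Fr₂²) − 1] = ½[√1.8069 − 1] = 0.1721.
y₁ = 0.1721 × 0.6496 = 0.1118 m.

y₁ = 0.1118 m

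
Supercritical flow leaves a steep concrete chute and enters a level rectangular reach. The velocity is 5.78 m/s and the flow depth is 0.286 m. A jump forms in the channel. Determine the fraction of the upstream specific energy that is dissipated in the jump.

ΔE/E₁ = 0.322 (32.2%)

Fr₁ = V₁/√(g·y₁) = 5.78/√(9.81×0.286) = 3.45.
Bélanger equation: y₂/y₁ = ½[√(1 + 8Fr₁²) − 1] = ½[√96.26 − 1] = 4.41.
y₂ = 4.41 × 0.286 = 1.26 m.
E₁ = y₁ + V₁²/2g = 1.99 m. ΔE = (y₂ − y₁)³/(4y₁y₂) = 0.641 m. ΔE/E₁ = 0.641/1.99 = 0.322.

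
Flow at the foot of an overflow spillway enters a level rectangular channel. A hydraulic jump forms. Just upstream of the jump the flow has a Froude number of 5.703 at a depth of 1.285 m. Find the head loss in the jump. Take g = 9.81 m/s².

Fr₁ = 5.703 (given).
Bélanger equation: y₂/y₁ = ½[√(1 + 8Fr₁²) − 1] = ½[√261.19 − 1] = 7.581.
y₂ = 7.581 × 1.285 = 9.741 m.
Head loss: ΔE = (y₂ − y₁)³/(4y₁y₂) = (9.741 − 1.285)³/(4×1.285×9.741) = 604.7/50.07 = 12.08 m.

ΔE = 12.08 m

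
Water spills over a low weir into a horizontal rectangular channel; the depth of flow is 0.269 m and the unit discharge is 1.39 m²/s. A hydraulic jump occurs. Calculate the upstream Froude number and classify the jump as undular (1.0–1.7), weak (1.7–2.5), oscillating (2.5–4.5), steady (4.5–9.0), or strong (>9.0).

Fr₁ = 3.18; oscillating jump

V₁ = q/y₁ = 1.39/0.269 = 5.17 m/s. Fr₁ = V₁/√(g·y₁) = 5.17/√(9.81×0.269) = 3.18.
Fr₁ = 3.18 lies in the oscillating range.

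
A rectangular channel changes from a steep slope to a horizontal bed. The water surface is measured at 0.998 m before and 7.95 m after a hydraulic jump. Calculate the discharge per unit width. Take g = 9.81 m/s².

q = 18.7 m²/s

For a rectangular channel the momentum equation gives q² = ½·g·y₁·y₂·(y₁ + y₂) = ½×9.81×0.998×7.95×8.95 = 348.
q = √348 = 18.7 m²/s.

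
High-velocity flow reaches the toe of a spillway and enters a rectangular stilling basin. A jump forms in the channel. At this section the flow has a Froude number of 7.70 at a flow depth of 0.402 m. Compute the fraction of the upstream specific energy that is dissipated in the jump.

ΔE/E₁ = 0.652 (65.2%)

Fr₁ = 7.70 (given).
Conjugate-depth relation: y₂/y₁ = ½[√(1 + 8Fr₁²) − 1] = ½[√475.3 − 1] = 10.4.
y₂ = 10.4 × 0.402 = 4.18 m.
E₁ = y₁(1 + Fr₁²/2) = 0.402×(1 + 7.70²/2) = 12.3 m. ΔE = (y₂ − y₁)³/(4y₁y₂) = 8.03 m. ΔE/E₁ = 8.03/12.3 = 0.652.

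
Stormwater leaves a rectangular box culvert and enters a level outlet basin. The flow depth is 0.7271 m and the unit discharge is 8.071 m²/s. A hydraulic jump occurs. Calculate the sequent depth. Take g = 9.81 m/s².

V₁ = q/y₁ = 8.071/0.7271 = 11.10 m/s. Fr₁ = V₁/√(g·y₁) = 11.10/√(9.81×0.7271) = 4.156.
From the momentum equation for a rectangular channel, y₂/y₁ = ½[√(1 + 8Fr₁²) − 1] = ½[√139.20 − 1] = 5.399.
y₂ = 5.399 × 0.7271 = 3.926 m.

y₂ = 3.926 m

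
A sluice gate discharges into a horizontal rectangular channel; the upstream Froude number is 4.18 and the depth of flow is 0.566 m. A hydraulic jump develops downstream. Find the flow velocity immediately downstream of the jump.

V₂ = 1.81 m/s

Fr₁ = 4.18 (given).
From the momentum equation for a rectangular channel, y₂/y₁ = ½[√(1 + 8Fr₁²) − 1] = ½[√140.8 − 1] = 5.43.
y₂ = 5.43 × 0.566 = 3.07 m.
V₁ = Fr₁·√(g·y₁) = 4.18×√(9.81×0.566) = 9.85 m/s; q = V₁·y₁ = 5.57 m²/s.
V₂ = q/y₂ = 5.57/3.07 = 1.81 m/s.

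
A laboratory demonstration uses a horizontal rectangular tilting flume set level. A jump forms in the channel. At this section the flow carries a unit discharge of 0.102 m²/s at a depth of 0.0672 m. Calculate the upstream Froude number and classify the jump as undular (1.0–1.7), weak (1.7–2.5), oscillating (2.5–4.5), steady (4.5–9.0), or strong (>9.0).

Fr₁ = 1.87; weak jump

V₁ = q/y₁ = 0.102/0.0672 = 1.52 m/s. Fr₁ = V₁/√(g·y₁) = 1.52/√(9.81×0.0672) = 1.87.
Fr₁ = 1.87 lies in the weak range.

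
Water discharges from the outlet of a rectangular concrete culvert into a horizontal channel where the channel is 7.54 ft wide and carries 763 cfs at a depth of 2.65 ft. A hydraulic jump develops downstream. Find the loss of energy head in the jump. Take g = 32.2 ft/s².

ΔE = 10.3 ft

q = Q/b = 763/7.54 = 101 ft²/s; V₁ = q/y₁ = 38.2 ft/s. Fr₁ = V₁/√(g·y₁) = 4.13.
Sequent-depth ratio: y₂/y₁ = ½[√(1 + 8Fr₁²) − 1] = ½[√137.7 − 1] = 5.37.
y₂ = 5.37 × 2.65 = 14.2 ft.
V₂ = q/y₂ = 101/14.2 = 7.11 ft/s. E₁ = y₁ + V₁²/2g = 25.3 ft; E₂ = y₂ + V₂²/2g = 15.0 ft. ΔE = E₁ − E₂ = 10.3 ft.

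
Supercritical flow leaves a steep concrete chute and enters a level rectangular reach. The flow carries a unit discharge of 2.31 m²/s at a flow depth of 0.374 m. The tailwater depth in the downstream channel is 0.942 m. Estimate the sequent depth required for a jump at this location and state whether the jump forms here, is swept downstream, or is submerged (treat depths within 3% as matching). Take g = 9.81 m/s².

y₂ = 1.53 m; the jump is swept downstream

V₁ = q/y₁ = 2.31/0.374 = 6.18 m/s. Fr₁ = V₁/√(g·y₁) = 6.18/√(9.81×0.374) = 3.22.
From the momentum equation for a rectangular channel, y₂/y₁ = ½[√(1 + 8Fr₁²) − 1] = ½[√84.18 − 1] = 4.09.
y₂ = 4.09 × 0.374 = 1.53 m.
Tailwater y_tw = 0.942 m: y_tw < y₂, so the jump is swept downstream.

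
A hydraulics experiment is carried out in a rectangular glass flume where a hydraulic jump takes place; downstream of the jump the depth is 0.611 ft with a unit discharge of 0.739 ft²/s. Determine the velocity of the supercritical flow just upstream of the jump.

V₂ = q/y₂ = 0.739/0.611 = 1.21 ft/s; Fr₂ = V₂/√(g·y₂) = 0.273.
From the momentum equation (using Fr₂), y₁/y₂ = ½[√(1 + 8Fr₂²) − 1] = ½[√1.595 − 1] = 0.131.
y₁ = 0.131 × 0.611 = 0.0803 ft.
V₁ = q/y₁ = 0.739/0.0803 = 9.20 ft/s.

V₁ = 9.20 ft/s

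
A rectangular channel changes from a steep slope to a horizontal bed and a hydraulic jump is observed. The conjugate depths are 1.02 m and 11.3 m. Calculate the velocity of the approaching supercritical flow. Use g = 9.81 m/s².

For a rectangular channel the momentum equation gives q² = ½·g·y₁·y₂·(y₁ + y₂) = ½×9.81×1.02×11.3×12.3 = 697.
q = √697 = 26.4 m²/s.
V₁ = q/y₁ = 26.4/1.02 = 25.9 m/s.

V₁ = 25.9 m/s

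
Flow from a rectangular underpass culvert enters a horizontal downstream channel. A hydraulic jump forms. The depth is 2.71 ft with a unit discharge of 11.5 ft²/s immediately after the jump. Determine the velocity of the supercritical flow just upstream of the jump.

V₁ = 13.5 ft/s

V₂ = q/y₂ = 11.5/2.71 = 4.24 ft/s; Fr₂ = V₂/√(g·y₂) = 0.454.
Since the conjugate-depth ratio holds either way, y₁/y₂ = ½[√(1 + 8Fr₂²) − 1] = ½[√2.651 − 1] = 0.314.
y₁ = 0.314 × 2.71 = 0.851 ft.
V₁ = q/y₁ = 11.5/0.851 = 13.5 ft/s.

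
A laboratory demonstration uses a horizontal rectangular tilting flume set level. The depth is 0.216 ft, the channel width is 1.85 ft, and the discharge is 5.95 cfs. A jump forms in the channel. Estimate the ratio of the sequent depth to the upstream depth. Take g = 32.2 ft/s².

y₂/y₁ = 7.50

q = Q/b = 5.95/1.85 = 3.22 ft²/s; V₁ = q/y₁ = 14.9 ft/s. Fr₁ = V₁/√(g·y₁) = 5.65.
From the momentum equation for a rectangular channel, y₂/y₁ = ½[√(1 + 8Fr₁²) − 1] = ½[√256.0 − 1] = 7.50.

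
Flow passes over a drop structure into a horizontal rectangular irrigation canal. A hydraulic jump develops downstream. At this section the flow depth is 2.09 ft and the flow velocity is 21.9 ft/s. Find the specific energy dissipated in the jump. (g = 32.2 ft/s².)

Fr₁ = V₁/√(g·y₁) = 21.9/√(32.2×2.09) = 2.67.
Bélanger equation: y₂/y₁ = ½[√(1 + 8Fr₁²) − 1] = ½[√58.01 − 1] = 3.31.
y₂ = 3.31 × 2.09 = 6.91 ft.
q = V₁·y₁ = 21.9 × 2.09 = 45.8 ft²/s. V₂ = q/y₂ = 45.8/6.91 = 6.62 ft/s. E₁ = y₁ + V₁²/2g = 9.54 ft; E₂ = y₂ + V₂²/2g = 7.59 ft. ΔE = E₁ − E₂ = 1.94 ft.

ΔE = 1.94 ft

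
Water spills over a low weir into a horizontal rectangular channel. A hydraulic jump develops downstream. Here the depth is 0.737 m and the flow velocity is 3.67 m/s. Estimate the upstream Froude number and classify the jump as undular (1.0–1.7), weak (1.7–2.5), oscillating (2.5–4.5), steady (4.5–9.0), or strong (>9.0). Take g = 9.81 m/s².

Fr₁ = V₁/√(g·y₁) = 3.67/√(9.81×0.737) = 1.36.
Fr₁ = 1.36 lies in the undular range.

Fr₁ = 1.36; undular jump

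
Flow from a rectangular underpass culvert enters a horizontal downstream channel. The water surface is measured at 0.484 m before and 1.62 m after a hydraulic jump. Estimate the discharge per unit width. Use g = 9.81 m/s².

q = 2.84 m²/s

For a rectangular channel the momentum equation gives q² = ½·g·y₁·y₂·(y₁ + y₂) = ½×9.81×0.484×1.62×2.10 = 8.09.
q = √8.09 = 2.84 m²/s.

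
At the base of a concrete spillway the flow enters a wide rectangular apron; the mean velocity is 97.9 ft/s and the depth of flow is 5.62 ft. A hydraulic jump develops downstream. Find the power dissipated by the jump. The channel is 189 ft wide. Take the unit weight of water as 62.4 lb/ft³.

Fr₁ = V₁/√(g·y₁) = 97.9/√(32.2×5.62) = 7.28.
Bélanger equation: y₂/y₁ = ½[√(1 + 8Fr₁²) − 1] = ½[√424.7 − 1] = 9.80.
y₂ = 9.80 × 5.62 = 55.1 ft.
Head loss: ΔE = (y₂ − y₁)³/(4y₁y₂) = (55.1 − 5.62)³/(4×5.62×55.1) = 121137/1239 = 97.8 ft.
q = V₁·y₁ = 97.9 × 5.62 = 550 ft²/s. Q = q·b = 550 × 189 = 103987 cfs. P = γ·Q·ΔE/550 = 62.4 × 103987 × 97.8 / 550 = 1153811 hp.

P = 1153811 hp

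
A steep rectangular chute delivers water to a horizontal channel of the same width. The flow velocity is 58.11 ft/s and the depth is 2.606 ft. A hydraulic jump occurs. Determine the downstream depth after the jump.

y₂ = 22.11 ft

Fr₁ = V₁/√(g·y₁) = 58.11/√(32.2×2.606) = 6.344.
From the momentum equation for a rectangular channel, y₂/y₁ = ½[√(1 + 8Fr₁²) − 1] = ½[√322.93 − 1] = 8.485.
y₂ = 8.485 × 2.606 = 22.11 ft.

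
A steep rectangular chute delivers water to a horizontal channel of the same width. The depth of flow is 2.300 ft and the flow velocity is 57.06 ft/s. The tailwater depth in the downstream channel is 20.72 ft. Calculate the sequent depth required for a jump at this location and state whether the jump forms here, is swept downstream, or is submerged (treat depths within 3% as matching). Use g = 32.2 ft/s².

Fr₁ = V₁/√(g·y₁) = 57.06/√(32.2×2.300) = 6.630.
From the momentum equation for a rectangular channel, y₂/y₁ = ½[√(1 + 8Fr₁²) − 1] = ½[√352.70 − 1] = 8.890.
y₂ = 8.890 × 2.300 = 20.45 ft.
Tailwater y_tw = 20.72 ft: y_tw ≈ y₂, so the jump forms here.

y₂ = 20.45 ft; the jump forms here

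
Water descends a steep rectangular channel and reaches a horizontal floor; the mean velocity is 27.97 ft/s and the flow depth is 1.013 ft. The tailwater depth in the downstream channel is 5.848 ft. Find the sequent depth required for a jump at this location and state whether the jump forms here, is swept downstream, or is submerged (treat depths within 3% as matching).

Fr₁ = V₁/√(g·y₁) = 27.97/√(32.2×1.013) = 4.897.
Sequent-depth ratio: y₂/y₁ = ½[√(1 + 8Fr₁²) − 1] = ½[√192.87 − 1] = 6.444.
y₂ = 6.444 × 1.013 = 6.528 ft.
Tailwater y_tw = 5.848 ft: y_tw < y₂, so the jump is swept downstream.

y₂ = 6.528 ft; the jump is swept downstream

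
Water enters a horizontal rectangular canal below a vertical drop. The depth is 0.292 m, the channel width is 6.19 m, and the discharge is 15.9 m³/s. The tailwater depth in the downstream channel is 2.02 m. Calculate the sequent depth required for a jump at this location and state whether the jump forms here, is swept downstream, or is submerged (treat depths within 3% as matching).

q = Q/b = 15.9/6.19 = 2.57 m²/s; V₁ = q/y₁ = 8.80 m/s. Fr₁ = V₁/√(g·y₁) = 5.20.
Sequent-depth ratio: y₂/y₁ = ½[√(1 + 8Fr₁²) − 1] = ½[√217.1 − 1] = 6.87.
y₂ = 6.87 × 0.292 = 2.01 m.
Tailwater y_tw = 2.02 m: y_tw ≈ y₂, so the jump forms here.

y₂ = 2.01 m; the jump forms here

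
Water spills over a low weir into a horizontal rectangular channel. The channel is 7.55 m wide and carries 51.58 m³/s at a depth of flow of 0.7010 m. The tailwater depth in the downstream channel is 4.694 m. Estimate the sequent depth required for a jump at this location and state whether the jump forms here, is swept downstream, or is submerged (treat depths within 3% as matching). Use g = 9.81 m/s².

q = Q/b = 51.58/7.55 = 6.832 m²/s; V₁ = q/y₁ = 9.746 m/s. Fr₁ = V₁/√(g·y₁) = 3.716.
From the momentum equation for a rectangular channel, y₂/y₁ = ½[√(1 + 8Fr₁²) − 1] = ½[√111.49 − 1] = 4.780.
y₂ = 4.780 × 0.7010 = 3.350 m.
Tailwater y_tw = 4.694 m: y_tw > y₂, so the jump is submerged.

y₂ = 3.350 m; the jump is submerged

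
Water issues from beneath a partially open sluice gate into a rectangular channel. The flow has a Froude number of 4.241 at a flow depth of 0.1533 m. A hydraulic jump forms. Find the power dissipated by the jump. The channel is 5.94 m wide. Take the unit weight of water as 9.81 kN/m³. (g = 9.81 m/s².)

P = 29.77 kW

Fr₁ = 4.241 (given).
Bélanger equation: y₂/y₁ = ½[√(1 + 8Fr₁²) − 1] = ½[√144.89 − 1] = 5.518.
y₂ = 5.518 × 0.1533 = 0.8460 m.
Head loss: ΔE = (y₂ − y₁)³/(4y₁y₂) = (0.8460 − 0.1533)³/(4×0.1533×0.8460) = 0.3324/0.5188 = 0.6407 m.
V₁ = Fr₁·√(g·y₁) = 4.241×√(9.81×0.1533) = 5.201 m/s; q = V₁·y₁ = 0.7973 m²/s. Q = q·b = 0.7973 × 5.94 = 4.736 m³/s. P = γ·Q·ΔE = 9.81 × 4.736 × 0.6407 = 29.77 kW.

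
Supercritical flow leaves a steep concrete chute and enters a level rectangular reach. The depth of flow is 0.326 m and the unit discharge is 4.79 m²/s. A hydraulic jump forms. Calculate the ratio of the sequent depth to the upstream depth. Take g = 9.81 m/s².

V₁ = q/y₁ = 4.79/0.326 = 14.7 m/s. Fr₁ = V₁/√(g·y₁) = 14.7/√(9.81×0.326) = 8.22.
By Bélanger, y₂/y₁ = ½[√(1 + 8Fr₁²) − 1] = ½[√541.1 − 1] = 11.1.

y₂/y₁ = 11.1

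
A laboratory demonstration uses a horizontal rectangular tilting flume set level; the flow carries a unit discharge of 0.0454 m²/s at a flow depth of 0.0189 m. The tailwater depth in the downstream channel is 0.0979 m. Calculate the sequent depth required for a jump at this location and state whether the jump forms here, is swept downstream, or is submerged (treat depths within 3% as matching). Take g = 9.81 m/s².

y₂ = 0.140 m; the jump is swept downstream

V₁ = q/y₁ = 0.0454/0.0189 = 2.40 m/s. Fr₁ = V₁/√(g·y₁) = 2.40/√(9.81×0.0189) = 5.58.
By Bélanger, y₂/y₁ = ½[√(1 + 8Fr₁²) − 1] = ½[√250.0 − 1] = 7.41.
y₂ = 7.41 × 0.0189 = 0.140 m.
Tailwater y_tw = 0.0979 m: y_tw < y₂, so the jump is swept downstream.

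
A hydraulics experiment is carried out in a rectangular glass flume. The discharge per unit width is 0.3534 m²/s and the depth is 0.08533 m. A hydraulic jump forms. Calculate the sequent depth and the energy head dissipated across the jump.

y₂ = 0.5053 m; ΔE = 0.4294 m

V₁ = q/y₁ = 0.3534/0.08533 = 4.142 m/s. Fr₁ = V₁/√(g·y₁) = 4.142/√(9.81×0.08533) = 4.527.
Bélanger equation: y₂/y₁ = ½[√(1 + 8Fr₁²) − 1] = ½[√164.93 − 1] = 5.921.
y₂ = 5.921 × 0.08533 = 0.5053 m.
Head loss: ΔE = (y₂ − y₁)³/(4y₁y₂) = (0.5053 − 0.08533)³/(4×0.08533×0.5053) = 0.07405/0.1725 = 0.4294 m.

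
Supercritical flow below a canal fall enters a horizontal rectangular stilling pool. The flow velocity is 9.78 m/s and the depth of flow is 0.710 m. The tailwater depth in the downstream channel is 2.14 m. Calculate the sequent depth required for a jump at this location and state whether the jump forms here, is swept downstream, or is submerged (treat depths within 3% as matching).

y₂ = 3.38 m; the jump is swept downstream

Fr₁ = V₁/√(g·y₁) = 9.78/√(9.81×0.710) = 3.71.
By Bélanger, y₂/y₁ = ½[√(1 + 8Fr₁²) − 1] = ½[√110.9 − 1] = 4.76.
y₂ = 4.76 × 0.710 = 3.38 m.
Tailwater y_tw = 2.14 m: y_tw < y₂, so the jump is swept downstream.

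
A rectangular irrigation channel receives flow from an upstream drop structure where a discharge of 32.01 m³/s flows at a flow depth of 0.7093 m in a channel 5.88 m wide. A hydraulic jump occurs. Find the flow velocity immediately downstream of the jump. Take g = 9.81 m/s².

V₂ = 2.106 m/s

q = Q/b = 32.01/5.88 = 5.444 m²/s; V₁ = q/y₁ = 7.675 m/s. Fr₁ = V₁/√(g·y₁) = 2.910.
Conjugate-depth relation: y₂/y₁ = ½[√(1 + 8Fr₁²) − 1] = ½[√68.725 − 1] = 3.645.
y₂ = 3.645 × 0.7093 = 2.585 m.
V₂ = q/y₂ = 5.444/2.585 = 2.106 m/s.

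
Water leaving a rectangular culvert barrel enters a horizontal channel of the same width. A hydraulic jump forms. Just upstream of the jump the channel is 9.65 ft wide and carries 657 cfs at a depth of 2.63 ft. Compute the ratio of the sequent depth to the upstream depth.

y₂/y₁ = 3.51

q = Q/b = 657/9.65 = 68.1 ft²/s; V₁ = q/y₁ = 25.9 ft/s. Fr₁ = V₁/√(g·y₁) = 2.81.
From the momentum equation for a rectangular channel, y₂/y₁ = ½[√(1 + 8Fr₁²) − 1] = ½[√64.31 − 1] = 3.51.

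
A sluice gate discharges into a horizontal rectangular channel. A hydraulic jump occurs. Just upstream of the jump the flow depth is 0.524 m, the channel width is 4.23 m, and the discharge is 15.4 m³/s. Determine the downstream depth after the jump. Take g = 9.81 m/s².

y₂ = 2.02 m

q = Q/b = 15.4/4.23 = 3.64 m²/s; V₁ = q/y₁ = 6.95 m/s. Fr₁ = V₁/√(g·y₁) = 3.06.
Sequent-depth ratio: y₂/y₁ = ½[√(1 + 8Fr₁²) − 1] = ½[√76.13 − 1] = 3.86.
y₂ = 3.86 × 0.524 = 2.02 m.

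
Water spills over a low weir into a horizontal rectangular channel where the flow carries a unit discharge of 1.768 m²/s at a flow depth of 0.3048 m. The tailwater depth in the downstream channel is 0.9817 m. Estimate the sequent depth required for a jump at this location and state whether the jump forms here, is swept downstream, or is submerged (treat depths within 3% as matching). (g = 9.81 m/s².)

y₂ = 1.302 m; the jump is swept downstream

V₁ = q/y₁ = 1.768/0.3048 = 5.801 m/s. Fr₁ = V₁/√(g·y₁) = 5.801/√(9.81×0.3048) = 3.354.
Bélanger equation: y₂/y₁ = ½[√(1 + 8Fr₁²) − 1] = ½[√91.020 − 1] = 4.270.
y₂ = 4.270 × 0.3048 = 1.302 m.
Tailwater y_tw = 0.9817 m: y_tw < y₂, so the jump is swept downstream.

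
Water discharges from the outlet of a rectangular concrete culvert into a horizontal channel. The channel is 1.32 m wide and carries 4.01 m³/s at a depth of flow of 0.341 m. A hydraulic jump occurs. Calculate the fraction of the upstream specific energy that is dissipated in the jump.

ΔE/E₁ = 0.479 (47.9%)

q = Q/b = 4.01/1.32 = 3.04 m²/s; V₁ = q/y₁ = 8.91 m/s. Fr₁ = V₁/√(g·y₁) = 4.87.
Sequent-depth ratio: y₂/y₁ = ½[√(1 + 8Fr₁²) − 1] = ½[√190.8 − 1] = 6.41.
y₂ = 6.41 × 0.341 = 2.18 m.
E₁ = y₁ + V₁²/2g = 4.39 m. ΔE = (y₂ − y₁)³/(4y₁y₂) = 2.10 m. ΔE/E₁ = 2.10/4.39 = 0.479.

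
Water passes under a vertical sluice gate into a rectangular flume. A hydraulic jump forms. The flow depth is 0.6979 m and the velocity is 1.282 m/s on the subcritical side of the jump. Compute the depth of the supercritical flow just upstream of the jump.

Fr₂ = V₂/√(g·y₂) = 1.282/√(9.81×0.6979) = 0.4900.
Since the conjugate-depth ratio holds either way, y₁/y₂ = ½[√(1 + 8Fr₂²) − 1] = ½[√2.9205 − 1] = 0.3545.
y₁ = 0.3545 × 0.6979 = 0.2474 m.

y₁ = 0.2474 m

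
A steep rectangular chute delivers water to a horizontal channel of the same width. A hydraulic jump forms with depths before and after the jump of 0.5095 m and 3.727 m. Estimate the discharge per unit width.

q = 6.282 m²/s

For a rectangular channel the momentum equation gives q² = ½·g·y₁·y₂·(y₁ + y₂) = ½×9.81×0.5095×3.727×4.236 = 39.46.
q = √39.46 = 6.282 m²/s.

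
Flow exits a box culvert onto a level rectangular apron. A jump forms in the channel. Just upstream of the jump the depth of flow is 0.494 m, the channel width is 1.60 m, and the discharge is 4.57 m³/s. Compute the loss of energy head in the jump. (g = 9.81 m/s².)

ΔE = 0.432 m

q = Q/b = 4.57/1.60 = 2.86 m²/s; V₁ = q/y₁ = 5.78 m/s. Fr₁ = V₁/√(g·y₁) = 2.63.
By Bélanger, y₂/y₁ = ½[√(1 + 8Fr₁²) − 1] = ½[√56.19 − 1] = 3.25.
y₂ = 3.25 × 0.494 = 1.60 m.
V₂ = q/y₂ = 2.86/1.60 = 1.78 m/s. E₁ = y₁ + V₁²/2g = 2.20 m; E₂ = y₂ + V₂²/2g = 1.77 m. ΔE = E₁ − E₂ = 0.432 m.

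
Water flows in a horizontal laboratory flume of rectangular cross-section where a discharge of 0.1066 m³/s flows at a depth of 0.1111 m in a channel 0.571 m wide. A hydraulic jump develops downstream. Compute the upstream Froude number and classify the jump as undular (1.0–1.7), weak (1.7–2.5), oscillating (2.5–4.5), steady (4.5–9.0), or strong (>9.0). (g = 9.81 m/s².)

q = Q/b = 0.1066/0.571 = 0.1867 m²/s; V₁ = q/y₁ = 1.680 m/s. Fr₁ = V₁/√(g·y₁) = 1.610.
Fr₁ = 1.610 lies in the undular range.

Fr₁ = 1.610; undular jump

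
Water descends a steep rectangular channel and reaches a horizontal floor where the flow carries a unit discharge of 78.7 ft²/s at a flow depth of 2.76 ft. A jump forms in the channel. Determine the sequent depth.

y₂ = 10.5 ft

V₁ = q/y₁ = 78.7/2.76 = 28.5 ft/s. Fr₁ = V₁/√(g·y₁) = 28.5/√(32.2×2.76) = 3.02.
By Bélanger, y₂/y₁ = ½[√(1 + 8Fr₁²) − 1] = ½[√74.19 − 1] = 3.81.
y₂ = 3.81 × 2.76 = 10.5 ft.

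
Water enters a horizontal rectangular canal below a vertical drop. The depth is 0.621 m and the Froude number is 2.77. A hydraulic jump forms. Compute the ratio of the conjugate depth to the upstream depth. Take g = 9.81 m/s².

Fr₁ = 2.77 (given).
From the momentum equation for a rectangular channel, y₂/y₁ = ½[√(1 + 8Fr₁²) − 1] = ½[√62.38 − 1] = 3.45.

y₂/y₁ = 3.45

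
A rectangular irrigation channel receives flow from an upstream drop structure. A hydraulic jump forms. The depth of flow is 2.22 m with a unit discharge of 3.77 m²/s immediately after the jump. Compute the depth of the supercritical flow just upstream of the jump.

V₂ = q/y₂ = 3.77/2.22 = 1.70 m/s; Fr₂ = V₂/√(g·y₂) = 0.364.
The Bélanger relation is symmetric: y₁/y₂ = ½[√(1 + 8Fr₂²) − 1] = ½[√2.059 − 1] = 0.218.
y₁ = 0.218 × 2.22 = 0.483 m.

y₁ = 0.483 m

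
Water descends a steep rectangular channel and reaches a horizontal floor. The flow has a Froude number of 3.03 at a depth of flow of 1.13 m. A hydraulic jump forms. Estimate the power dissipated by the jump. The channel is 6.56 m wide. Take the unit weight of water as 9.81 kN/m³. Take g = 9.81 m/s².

Fr₁ = 3.03 (given).
Sequent-depth ratio: y₂/y₁ = ½[√(1 + 8Fr₁²) − 1] = ½[√74.45 − 1] = 3.81.
y₂ = 3.81 × 1.13 = 4.31 m.
V₁ = Fr₁·√(g·y₁) = 3.03×√(9.81×1.13) = 10.1 m/s; q = V₁·y₁ = 11.4 m²/s. V₂ = q/y₂ = 11.4/4.31 = 2.64 m/s. E₁ = y₁ + V₁²/2g = 6.32 m; E₂ = y₂ + V₂²/2g = 4.67 m. ΔE = E₁ − E₂ = 1.65 m.
Q = q·b = 11.4 × 6.56 = 74.8 m³/s. P = γ·Q·ΔE = 9.81 × 74.8 × 1.65 = 1211 kW.

P = 1211 kW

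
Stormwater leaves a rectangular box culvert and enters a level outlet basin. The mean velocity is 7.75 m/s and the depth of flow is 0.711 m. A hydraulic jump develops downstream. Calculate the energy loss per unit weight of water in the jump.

Fr₁ = V₁/√(g·y₁) = 7.75/√(9.81×0.711) = 2.93.
Sequent-depth ratio: y₂/y₁ = ½[√(1 + 8Fr₁²) − 1] = ½[√69.89 − 1] = 3.68.
y₂ = 3.68 × 0.711 = 2.62 m.
Head loss: ΔE = (y₂ − y₁)³/(4y₁y₂) = (2.62 − 0.711)³/(4×0.711×2.62) = 6.92/7.44 = 0.930 m.

ΔE = 0.930 m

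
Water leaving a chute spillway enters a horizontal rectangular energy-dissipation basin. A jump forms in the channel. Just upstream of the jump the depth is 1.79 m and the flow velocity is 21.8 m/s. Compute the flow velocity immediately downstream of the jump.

V₂ = 3.17 m/s

Fr₁ = V₁/√(g·y₁) = 21.8/√(9.81×1.79) = 5.20.
Conjugate-depth relation: y₂/y₁ = ½[√(1 + 8Fr₁²) − 1] = ½[√217.5 − 1] = 6.87.
y₂ = 6.87 × 1.79 = 12.3 m.
q = V₁·y₁ = 21.8 × 1.79 = 39.0 m²/s.
V₂ = q/y₂ = 39.0/12.3 = 3.17 m/s.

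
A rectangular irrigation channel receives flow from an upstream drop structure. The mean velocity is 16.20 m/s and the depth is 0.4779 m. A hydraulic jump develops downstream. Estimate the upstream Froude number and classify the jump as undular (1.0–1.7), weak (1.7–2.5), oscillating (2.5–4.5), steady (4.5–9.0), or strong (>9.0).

Fr₁ = V₁/√(g·y₁) = 16.20/√(9.81×0.4779) = 7.482.
Fr₁ = 7.482 lies in the steady range.

Fr₁ = 7.482; steady jump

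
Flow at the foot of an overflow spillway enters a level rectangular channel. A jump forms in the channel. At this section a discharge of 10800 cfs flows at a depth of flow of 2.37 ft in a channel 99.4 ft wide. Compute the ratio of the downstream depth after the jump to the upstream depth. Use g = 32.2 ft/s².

y₂/y₁ = 6.94

q = Q/b = 10800/99.4 = 109 ft²/s; V₁ = q/y₁ = 45.8 ft/s. Fr₁ = V₁/√(g·y₁) = 5.25.
Sequent-depth ratio: y₂/y₁ = ½[√(1 + 8Fr₁²) − 1] = ½[√221.3 − 1] = 6.94.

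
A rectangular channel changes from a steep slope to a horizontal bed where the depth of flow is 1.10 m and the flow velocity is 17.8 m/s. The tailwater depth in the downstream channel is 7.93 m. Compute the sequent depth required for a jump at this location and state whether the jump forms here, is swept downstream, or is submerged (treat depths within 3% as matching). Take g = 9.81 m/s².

y₂ = 7.90 m; the jump forms here

Fr₁ = V₁/√(g·y₁) = 17.8/√(9.81×1.10) = 5.42.
Bélanger equation: y₂/y₁ = ½[√(1 + 8Fr₁²) − 1] = ½[√235.9 − 1] = 7.18.
y₂ = 7.18 × 1.10 = 7.90 m.
Tailwater y_tw = 7.93 m: y_tw ≈ y₂, so the jump forms here.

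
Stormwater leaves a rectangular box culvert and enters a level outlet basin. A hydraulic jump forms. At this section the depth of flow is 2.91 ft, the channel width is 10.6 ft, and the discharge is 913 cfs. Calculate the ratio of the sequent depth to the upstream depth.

y₂/y₁ = 3.85

q = Q/b = 913/10.6 = 86.1 ft²/s; V₁ = q/y₁ = 29.6 ft/s. Fr₁ = V₁/√(g·y₁) = 3.06.
Bélanger equation: y₂/y₁ = ½[√(1 + 8Fr₁²) − 1] = ½[√75.80 − 1] = 3.85.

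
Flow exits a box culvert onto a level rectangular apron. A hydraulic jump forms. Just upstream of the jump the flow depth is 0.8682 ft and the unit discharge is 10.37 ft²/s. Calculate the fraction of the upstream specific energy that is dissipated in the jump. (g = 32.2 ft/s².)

ΔE/E₁ = 0.134 (13.4%)

V₁ = q/y₁ = 10.37/0.8682 = 11.94 ft/s. Fr₁ = V₁/√(g·y₁) = 11.94/√(32.2×0.8682) = 2.259.
Bélanger equation: y₂/y₁ = ½[√(1 + 8Fr₁²) − 1] = ½[√41.826 − 1] = 2.734.
y₂ = 2.734 × 0.8682 = 2.373 ft.
E₁ = y₁ + V₁²/2g = 3.083 ft. ΔE = (y₂ − y₁)³/(4y₁y₂) = 0.4137 ft. ΔE/E₁ = 0.4137/3.083 = 0.134.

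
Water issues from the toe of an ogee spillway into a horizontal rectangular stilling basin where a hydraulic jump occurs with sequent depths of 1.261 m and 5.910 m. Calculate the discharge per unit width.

q = 16.19 m²/s

For a rectangular channel the momentum equation gives q² = ½·g·y₁·y₂·(y₁ + y₂) = ½×9.81×1.261×5.910×7.171 = 262.1.
q = √262.1 = 16.19 m²/s.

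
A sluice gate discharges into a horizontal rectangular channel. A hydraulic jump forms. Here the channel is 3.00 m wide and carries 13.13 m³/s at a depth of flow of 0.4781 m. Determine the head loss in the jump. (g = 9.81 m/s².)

q = Q/b = 13.13/3.00 = 4.377 m²/s; V₁ = q/y₁ = 9.154 m/s. Fr₁ = V₁/√(g·y₁) = 4.227.
From the momentum equation for a rectangular channel, y₂/y₁ = ½[√(1 + 8Fr₁²) − 1] = ½[√143.94 − 1] = 5.499.
y₂ = 5.499 × 0.4781 = 2.629 m.
V₂ = q/y₂ = 4.377/2.629 = 1.665 m/s. E₁ = y₁ + V₁²/2g = 4.749 m; E₂ = y₂ + V₂²/2g = 2.770 m. ΔE = E₁ − E₂ = 1.979 m.

ΔE = 1.979 m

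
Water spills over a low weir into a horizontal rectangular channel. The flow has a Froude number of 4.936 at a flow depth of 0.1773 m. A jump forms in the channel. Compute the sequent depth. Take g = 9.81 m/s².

Fr₁ = 4.936 (given).
Conjugate-depth relation: y₂/y₁ = ½[√(1 + 8Fr₁²) − 1] = ½[√195.91 − 1] = 6.498.
y₂ = 6.498 × 0.1773 = 1.152 m.

y₂ = 1.152 m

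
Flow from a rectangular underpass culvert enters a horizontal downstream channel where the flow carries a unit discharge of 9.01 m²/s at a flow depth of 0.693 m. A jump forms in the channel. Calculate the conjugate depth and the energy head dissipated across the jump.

y₂ = 4.55 m; ΔE = 4.56 m

V₁ = q/y₁ = 9.01/0.693 = 13.0 m/s. Fr₁ = V₁/√(g·y₁) = 13.0/√(9.81×0.693) = 4.99.
Conjugate-depth relation: y₂/y₁ = ½[√(1 + 8Fr₁²) − 1] = ½[√199.9 − 1] = 6.57.
y₂ = 6.57 × 0.693 = 4.55 m.
Head loss: ΔE = (y₂ − y₁)³/(4y₁y₂) = (4.55 − 0.693)³/(4×0.693×4.55) = 57.5/12.6 = 4.56 m.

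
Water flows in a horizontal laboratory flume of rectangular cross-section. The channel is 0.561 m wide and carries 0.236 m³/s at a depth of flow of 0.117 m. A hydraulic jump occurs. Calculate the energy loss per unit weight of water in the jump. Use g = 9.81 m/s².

ΔE = 0.240 m

q = Q/b = 0.236/0.561 = 0.421 m²/s; V₁ = q/y₁ = 3.60 m/s. Fr₁ = V₁/√(g·y₁) = 3.36.
From the momentum equation for a rectangular channel, y₂/y₁ = ½[√(1 + 8Fr₁²) − 1] = ½[√91.11 − 1] = 4.27.
y₂ = 4.27 × 0.117 = 0.500 m.
V₂ = q/y₂ = 0.421/0.500 = 0.842 m/s. E₁ = y₁ + V₁²/2g = 0.776 m; E₂ = y₂ + V₂²/2g = 0.536 m. ΔE = E₁ − E₂ = 0.240 m.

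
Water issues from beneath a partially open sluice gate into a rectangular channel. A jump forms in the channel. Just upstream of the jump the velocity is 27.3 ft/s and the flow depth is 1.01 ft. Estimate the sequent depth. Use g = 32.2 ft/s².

Fr₁ = V₁/√(g·y₁) = 27.3/√(32.2×1.01) = 4.79.
By Bélanger, y₂/y₁ = ½[√(1 + 8Fr₁²) − 1] = ½[√184.3 − 1] = 6.29.
y₂ = 6.29 × 1.01 = 6.35 ft.

y₂ = 6.35 ft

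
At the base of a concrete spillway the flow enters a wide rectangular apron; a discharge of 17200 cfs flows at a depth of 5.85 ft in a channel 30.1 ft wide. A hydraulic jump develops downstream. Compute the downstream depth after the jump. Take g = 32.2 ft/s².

q = Q/b = 17200/30.1 = 571 ft²/s; V₁ = q/y₁ = 97.7 ft/s. Fr₁ = V₁/√(g·y₁) = 7.12.
From the momentum equation for a rectangular channel, y₂/y₁ = ½[√(1 + 8Fr₁²) − 1] = ½[√406.2 − 1] = 9.58.
y₂ = 9.58 × 5.85 = 56.0 ft.

y₂ = 56.0 ft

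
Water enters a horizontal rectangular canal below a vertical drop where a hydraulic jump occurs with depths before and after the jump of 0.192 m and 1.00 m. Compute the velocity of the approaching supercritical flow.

V₁ = 5.52 m/s

For a rectangular channel the momentum equation gives q² = ½·g·y₁·y₂·(y₁ + y₂) = ½×9.81×0.192×1.00×1.19 = 1.12.
q = √1.12 = 1.06 m²/s.
V₁ = q/y₁ = 1.06/0.192 = 5.52 m/s.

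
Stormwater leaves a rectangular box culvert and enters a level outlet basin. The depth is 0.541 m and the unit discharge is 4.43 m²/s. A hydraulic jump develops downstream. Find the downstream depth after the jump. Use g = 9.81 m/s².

V₁ = q/y₁ = 4.43/0.541 = 8.19 m/s. Fr₁ = V₁/√(g·y₁) = 8.19/√(9.81×0.541) = 3.55.
From the momentum equation for a rectangular channel, y₂/y₁ = ½[√(1 + 8Fr₁²) − 1] = ½[√102.1 − 1] = 4.55.
y₂ = 4.55 × 0.541 = 2.46 m.

y₂ = 2.46 m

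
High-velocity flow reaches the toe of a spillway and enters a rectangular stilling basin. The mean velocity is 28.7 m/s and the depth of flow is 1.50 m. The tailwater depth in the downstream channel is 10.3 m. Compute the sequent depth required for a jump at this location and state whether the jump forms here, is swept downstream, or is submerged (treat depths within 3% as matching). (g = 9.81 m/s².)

Fr₁ = V₁/√(g·y₁) = 28.7/√(9.81×1.50) = 7.48.
Bélanger equation: y₂/y₁ = ½[√(1 + 8Fr₁²) − 1] = ½[√448.8 − 1] = 10.1.
y₂ = 10.1 × 1.50 = 15.1 m.
Tailwater y_tw = 10.3 m: y_tw < y₂, so the jump is swept downstream.

y₂ = 15.1 m; the jump is swept downstream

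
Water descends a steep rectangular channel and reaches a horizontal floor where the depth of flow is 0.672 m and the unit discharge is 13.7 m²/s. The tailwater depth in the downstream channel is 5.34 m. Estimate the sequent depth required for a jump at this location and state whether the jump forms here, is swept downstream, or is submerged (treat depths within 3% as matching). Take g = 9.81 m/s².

y₂ = 7.22 m; the jump is swept downstream

V₁ = q/y₁ = 13.7/0.672 = 20.4 m/s. Fr₁ = V₁/√(g·y₁) = 20.4/√(9.81×0.672) = 7.94.
Bélanger equation: y₂/y₁ = ½[√(1 + 8Fr₁²) − 1] = ½[√505.4 − 1] = 10.7.
y₂ = 10.7 × 0.672 = 7.22 m.
Tailwater y_tw = 5.34 m: y_tw < y₂, so the jump is swept downstream.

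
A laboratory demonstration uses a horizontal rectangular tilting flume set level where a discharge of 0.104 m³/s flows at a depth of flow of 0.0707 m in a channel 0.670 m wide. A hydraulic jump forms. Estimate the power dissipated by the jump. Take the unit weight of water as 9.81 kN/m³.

P = 0.0640 kW

q = Q/b = 0.104/0.670 = 0.155 m²/s; V₁ = q/y₁ = 2.20 m/s. Fr₁ = V₁/√(g·y₁) = 2.64.
By Bélanger, y₂/y₁ = ½[√(1 + 8Fr₁²) − 1] = ½[√56.60 − 1] = 3.26.
y₂ = 3.26 × 0.0707 = 0.231 m.
V₂ = q/y₂ = 0.155/0.231 = 0.673 m/s. E₁ = y₁ + V₁²/2g = 0.316 m; E₂ = y₂ + V₂²/2g = 0.254 m. ΔE = E₁ − E₂ = 0.0627 m.
P = γ·Q·ΔE = 9.81 × 0.104 × 0.0627 = 0.0640 kW.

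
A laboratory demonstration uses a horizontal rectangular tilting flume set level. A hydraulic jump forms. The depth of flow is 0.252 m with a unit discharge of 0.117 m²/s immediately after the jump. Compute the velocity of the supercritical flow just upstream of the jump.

V₁ = 3.07 m/s

V₂ = q/y₂ = 0.117/0.252 = 0.464 m/s; Fr₂ = V₂/√(g·y₂) = 0.295.
Since the conjugate-depth ratio holds either way, y₁/y₂ = ½[√(1 + 8Fr₂²) − 1] = ½[√1.698 − 1] = 0.151.
y₁ = 0.151 × 0.252 = 0.0382 m.
V₁ = q/y₁ = 0.117/0.0382 = 3.07 m/s.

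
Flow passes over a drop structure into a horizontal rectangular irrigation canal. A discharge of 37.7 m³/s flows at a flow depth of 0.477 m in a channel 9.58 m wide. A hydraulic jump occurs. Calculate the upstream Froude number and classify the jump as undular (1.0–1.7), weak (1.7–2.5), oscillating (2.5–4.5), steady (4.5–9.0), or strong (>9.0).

q = Q/b = 37.7/9.58 = 3.94 m²/s; V₁ = q/y₁ = 8.25 m/s. Fr₁ = V₁/√(g·y₁) = 3.81.
Fr₁ = 3.81 lies in the oscillating range.

Fr₁ = 3.81; oscillating jump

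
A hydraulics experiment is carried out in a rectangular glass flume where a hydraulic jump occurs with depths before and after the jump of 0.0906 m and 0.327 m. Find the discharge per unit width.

For a rectangular channel the momentum equation gives q² = ½·g·y₁·y₂·(y₁ + y₂) = ½×9.81×0.0906×0.327×0.418 = 0.0607.
q = √0.0607 = 0.246 m²/s.

q = 0.246 m²/s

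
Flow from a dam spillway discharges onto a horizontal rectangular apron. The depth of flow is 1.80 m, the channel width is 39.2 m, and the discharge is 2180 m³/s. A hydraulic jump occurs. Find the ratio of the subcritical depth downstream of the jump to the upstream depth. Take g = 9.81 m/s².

q = Q/b = 2180/39.2 = 55.6 m²/s; V₁ = q/y₁ = 30.9 m/s. Fr₁ = V₁/√(g·y₁) = 7.35.
Bélanger equation: y₂/y₁ = ½[√(1 + 8Fr₁²) − 1] = ½[√433.5 − 1] = 9.91.

y₂/y₁ = 9.91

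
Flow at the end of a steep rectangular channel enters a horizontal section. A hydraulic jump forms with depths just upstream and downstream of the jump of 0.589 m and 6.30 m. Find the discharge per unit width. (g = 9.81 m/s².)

For a rectangular channel the momentum equation gives q² = ½·g·y₁·y₂·(y₁ + y₂) = ½×9.81×0.589×6.30×6.89 = 125.
q = √125 = 11.2 m²/s.

q = 11.2 m²/s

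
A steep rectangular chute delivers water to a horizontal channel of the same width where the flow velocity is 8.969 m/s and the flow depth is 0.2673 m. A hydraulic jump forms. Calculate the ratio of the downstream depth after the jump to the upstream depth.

Fr₁ = V₁/√(g·y₁) = 8.969/√(9.81×0.2673) = 5.539.
Sequent-depth ratio: y₂/y₁ = ½[√(1 + 8Fr₁²) − 1] = ½[√246.42 − 1] = 7.349.

y₂/y₁ = 7.349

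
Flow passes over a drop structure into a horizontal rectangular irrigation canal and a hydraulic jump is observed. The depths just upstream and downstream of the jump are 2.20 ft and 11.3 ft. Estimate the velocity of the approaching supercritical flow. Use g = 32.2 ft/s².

For a rectangular channel the momentum equation gives q² = ½·g·y₁·y₂·(y₁ + y₂) = ½×32.2×2.20×11.3×13.5 = 5403.
q = √5403 = 73.5 ft²/s.
V₁ = q/y₁ = 73.5/2.20 = 33.4 ft/s.

V₁ = 33.4 ft/s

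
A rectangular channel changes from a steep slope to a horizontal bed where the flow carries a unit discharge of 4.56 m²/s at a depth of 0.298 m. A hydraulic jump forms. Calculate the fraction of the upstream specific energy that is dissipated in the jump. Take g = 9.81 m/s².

ΔE/E₁ = 0.697 (69.7%)

V₁ = q/y₁ = 4.56/0.298 = 15.3 m/s. Fr₁ = V₁/√(g·y₁) = 15.3/√(9.81×0.298) = 8.95.
Sequent-depth ratio: y₂/y₁ = ½[√(1 + 8Fr₁²) − 1] = ½[√641.8 − 1] = 12.2.
y₂ = 12.2 × 0.298 = 3.63 m.
E₁ = y₁ + V₁²/2g = 12.2 m. ΔE = (y₂ − y₁)³/(4y₁y₂) = 8.53 m. ΔE/E₁ = 8.53/12.2 = 0.697.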